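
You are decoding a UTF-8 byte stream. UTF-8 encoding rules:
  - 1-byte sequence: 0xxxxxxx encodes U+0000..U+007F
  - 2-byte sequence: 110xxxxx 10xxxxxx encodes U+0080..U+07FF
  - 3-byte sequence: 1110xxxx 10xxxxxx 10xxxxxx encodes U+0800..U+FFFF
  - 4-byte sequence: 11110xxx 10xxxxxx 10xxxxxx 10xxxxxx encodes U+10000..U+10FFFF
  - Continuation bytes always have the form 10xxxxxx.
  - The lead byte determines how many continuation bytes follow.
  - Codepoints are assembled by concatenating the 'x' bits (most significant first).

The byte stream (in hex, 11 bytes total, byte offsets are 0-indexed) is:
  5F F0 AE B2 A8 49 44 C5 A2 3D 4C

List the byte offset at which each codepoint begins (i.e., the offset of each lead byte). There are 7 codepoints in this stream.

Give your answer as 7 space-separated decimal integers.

Answer: 0 1 5 6 7 9 10

Derivation:
Byte[0]=5F: 1-byte ASCII. cp=U+005F
Byte[1]=F0: 4-byte lead, need 3 cont bytes. acc=0x0
Byte[2]=AE: continuation. acc=(acc<<6)|0x2E=0x2E
Byte[3]=B2: continuation. acc=(acc<<6)|0x32=0xBB2
Byte[4]=A8: continuation. acc=(acc<<6)|0x28=0x2ECA8
Completed: cp=U+2ECA8 (starts at byte 1)
Byte[5]=49: 1-byte ASCII. cp=U+0049
Byte[6]=44: 1-byte ASCII. cp=U+0044
Byte[7]=C5: 2-byte lead, need 1 cont bytes. acc=0x5
Byte[8]=A2: continuation. acc=(acc<<6)|0x22=0x162
Completed: cp=U+0162 (starts at byte 7)
Byte[9]=3D: 1-byte ASCII. cp=U+003D
Byte[10]=4C: 1-byte ASCII. cp=U+004C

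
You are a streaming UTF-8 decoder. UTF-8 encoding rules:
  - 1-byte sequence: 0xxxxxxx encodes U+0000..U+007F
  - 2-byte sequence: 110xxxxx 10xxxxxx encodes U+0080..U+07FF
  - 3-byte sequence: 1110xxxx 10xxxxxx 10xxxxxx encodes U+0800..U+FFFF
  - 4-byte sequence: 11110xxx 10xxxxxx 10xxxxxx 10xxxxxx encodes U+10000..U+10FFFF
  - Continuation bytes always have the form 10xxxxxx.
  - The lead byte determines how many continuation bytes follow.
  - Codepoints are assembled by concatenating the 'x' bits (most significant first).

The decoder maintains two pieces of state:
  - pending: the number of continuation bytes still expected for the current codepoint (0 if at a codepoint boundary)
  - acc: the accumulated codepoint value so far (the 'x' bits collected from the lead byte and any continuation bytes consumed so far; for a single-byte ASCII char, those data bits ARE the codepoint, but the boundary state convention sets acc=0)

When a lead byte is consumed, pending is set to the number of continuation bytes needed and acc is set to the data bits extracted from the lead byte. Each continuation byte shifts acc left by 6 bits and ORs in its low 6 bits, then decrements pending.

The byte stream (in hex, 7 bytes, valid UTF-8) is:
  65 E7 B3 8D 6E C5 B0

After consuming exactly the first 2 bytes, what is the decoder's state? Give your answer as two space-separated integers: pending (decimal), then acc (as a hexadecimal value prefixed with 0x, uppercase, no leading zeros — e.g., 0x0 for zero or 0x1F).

Answer: 2 0x7

Derivation:
Byte[0]=65: 1-byte. pending=0, acc=0x0
Byte[1]=E7: 3-byte lead. pending=2, acc=0x7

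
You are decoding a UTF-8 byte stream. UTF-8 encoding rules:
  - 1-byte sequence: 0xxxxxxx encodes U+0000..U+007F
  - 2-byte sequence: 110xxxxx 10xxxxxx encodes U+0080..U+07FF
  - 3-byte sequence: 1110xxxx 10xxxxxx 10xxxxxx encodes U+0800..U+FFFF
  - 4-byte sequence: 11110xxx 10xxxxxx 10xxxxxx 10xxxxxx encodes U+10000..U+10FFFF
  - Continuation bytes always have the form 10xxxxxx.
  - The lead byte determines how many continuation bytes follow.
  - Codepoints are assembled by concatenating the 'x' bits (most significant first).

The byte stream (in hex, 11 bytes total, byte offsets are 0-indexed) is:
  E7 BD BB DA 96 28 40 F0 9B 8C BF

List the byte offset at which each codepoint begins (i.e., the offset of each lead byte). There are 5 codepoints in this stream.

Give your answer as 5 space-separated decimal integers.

Byte[0]=E7: 3-byte lead, need 2 cont bytes. acc=0x7
Byte[1]=BD: continuation. acc=(acc<<6)|0x3D=0x1FD
Byte[2]=BB: continuation. acc=(acc<<6)|0x3B=0x7F7B
Completed: cp=U+7F7B (starts at byte 0)
Byte[3]=DA: 2-byte lead, need 1 cont bytes. acc=0x1A
Byte[4]=96: continuation. acc=(acc<<6)|0x16=0x696
Completed: cp=U+0696 (starts at byte 3)
Byte[5]=28: 1-byte ASCII. cp=U+0028
Byte[6]=40: 1-byte ASCII. cp=U+0040
Byte[7]=F0: 4-byte lead, need 3 cont bytes. acc=0x0
Byte[8]=9B: continuation. acc=(acc<<6)|0x1B=0x1B
Byte[9]=8C: continuation. acc=(acc<<6)|0x0C=0x6CC
Byte[10]=BF: continuation. acc=(acc<<6)|0x3F=0x1B33F
Completed: cp=U+1B33F (starts at byte 7)

Answer: 0 3 5 6 7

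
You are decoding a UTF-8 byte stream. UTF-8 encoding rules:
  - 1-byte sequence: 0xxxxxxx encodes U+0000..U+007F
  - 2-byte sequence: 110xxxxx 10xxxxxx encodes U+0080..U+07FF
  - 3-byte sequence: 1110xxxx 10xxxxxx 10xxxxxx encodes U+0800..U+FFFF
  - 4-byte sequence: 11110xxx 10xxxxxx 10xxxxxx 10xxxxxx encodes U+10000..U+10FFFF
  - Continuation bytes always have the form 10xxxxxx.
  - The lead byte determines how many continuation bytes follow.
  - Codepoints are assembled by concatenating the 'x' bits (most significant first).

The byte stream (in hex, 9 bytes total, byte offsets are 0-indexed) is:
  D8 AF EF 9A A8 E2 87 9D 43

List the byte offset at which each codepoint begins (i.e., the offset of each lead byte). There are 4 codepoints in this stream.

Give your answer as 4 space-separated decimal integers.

Answer: 0 2 5 8

Derivation:
Byte[0]=D8: 2-byte lead, need 1 cont bytes. acc=0x18
Byte[1]=AF: continuation. acc=(acc<<6)|0x2F=0x62F
Completed: cp=U+062F (starts at byte 0)
Byte[2]=EF: 3-byte lead, need 2 cont bytes. acc=0xF
Byte[3]=9A: continuation. acc=(acc<<6)|0x1A=0x3DA
Byte[4]=A8: continuation. acc=(acc<<6)|0x28=0xF6A8
Completed: cp=U+F6A8 (starts at byte 2)
Byte[5]=E2: 3-byte lead, need 2 cont bytes. acc=0x2
Byte[6]=87: continuation. acc=(acc<<6)|0x07=0x87
Byte[7]=9D: continuation. acc=(acc<<6)|0x1D=0x21DD
Completed: cp=U+21DD (starts at byte 5)
Byte[8]=43: 1-byte ASCII. cp=U+0043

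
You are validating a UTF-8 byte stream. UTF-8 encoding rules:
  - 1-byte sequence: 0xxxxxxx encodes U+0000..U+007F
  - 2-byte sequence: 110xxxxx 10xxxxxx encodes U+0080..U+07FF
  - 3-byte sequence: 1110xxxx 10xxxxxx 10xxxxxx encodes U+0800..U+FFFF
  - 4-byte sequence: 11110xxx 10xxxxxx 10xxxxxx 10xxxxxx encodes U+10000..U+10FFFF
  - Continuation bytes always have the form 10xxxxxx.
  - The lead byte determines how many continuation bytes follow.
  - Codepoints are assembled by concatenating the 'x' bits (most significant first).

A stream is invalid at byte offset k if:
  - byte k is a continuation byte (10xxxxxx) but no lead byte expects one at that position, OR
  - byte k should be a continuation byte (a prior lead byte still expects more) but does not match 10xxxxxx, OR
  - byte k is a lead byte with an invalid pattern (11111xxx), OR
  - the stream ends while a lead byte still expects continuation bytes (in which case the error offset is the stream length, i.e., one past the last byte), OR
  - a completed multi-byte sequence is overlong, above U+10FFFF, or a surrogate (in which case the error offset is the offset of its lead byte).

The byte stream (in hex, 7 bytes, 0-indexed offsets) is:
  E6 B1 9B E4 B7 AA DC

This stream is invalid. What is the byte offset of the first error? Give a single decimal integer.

Answer: 7

Derivation:
Byte[0]=E6: 3-byte lead, need 2 cont bytes. acc=0x6
Byte[1]=B1: continuation. acc=(acc<<6)|0x31=0x1B1
Byte[2]=9B: continuation. acc=(acc<<6)|0x1B=0x6C5B
Completed: cp=U+6C5B (starts at byte 0)
Byte[3]=E4: 3-byte lead, need 2 cont bytes. acc=0x4
Byte[4]=B7: continuation. acc=(acc<<6)|0x37=0x137
Byte[5]=AA: continuation. acc=(acc<<6)|0x2A=0x4DEA
Completed: cp=U+4DEA (starts at byte 3)
Byte[6]=DC: 2-byte lead, need 1 cont bytes. acc=0x1C
Byte[7]: stream ended, expected continuation. INVALID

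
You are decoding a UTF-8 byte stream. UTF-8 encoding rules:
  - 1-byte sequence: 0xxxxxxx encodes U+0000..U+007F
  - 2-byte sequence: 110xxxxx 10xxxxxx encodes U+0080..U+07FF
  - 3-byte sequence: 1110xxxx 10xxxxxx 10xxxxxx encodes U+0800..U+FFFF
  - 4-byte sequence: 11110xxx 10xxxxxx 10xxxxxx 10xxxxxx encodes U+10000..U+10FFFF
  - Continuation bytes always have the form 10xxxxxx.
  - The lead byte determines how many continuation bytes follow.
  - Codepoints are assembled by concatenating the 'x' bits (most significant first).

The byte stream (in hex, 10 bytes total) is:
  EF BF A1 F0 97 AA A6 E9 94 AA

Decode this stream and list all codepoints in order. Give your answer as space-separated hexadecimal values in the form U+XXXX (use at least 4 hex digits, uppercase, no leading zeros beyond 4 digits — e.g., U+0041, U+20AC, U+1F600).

Answer: U+FFE1 U+17AA6 U+952A

Derivation:
Byte[0]=EF: 3-byte lead, need 2 cont bytes. acc=0xF
Byte[1]=BF: continuation. acc=(acc<<6)|0x3F=0x3FF
Byte[2]=A1: continuation. acc=(acc<<6)|0x21=0xFFE1
Completed: cp=U+FFE1 (starts at byte 0)
Byte[3]=F0: 4-byte lead, need 3 cont bytes. acc=0x0
Byte[4]=97: continuation. acc=(acc<<6)|0x17=0x17
Byte[5]=AA: continuation. acc=(acc<<6)|0x2A=0x5EA
Byte[6]=A6: continuation. acc=(acc<<6)|0x26=0x17AA6
Completed: cp=U+17AA6 (starts at byte 3)
Byte[7]=E9: 3-byte lead, need 2 cont bytes. acc=0x9
Byte[8]=94: continuation. acc=(acc<<6)|0x14=0x254
Byte[9]=AA: continuation. acc=(acc<<6)|0x2A=0x952A
Completed: cp=U+952A (starts at byte 7)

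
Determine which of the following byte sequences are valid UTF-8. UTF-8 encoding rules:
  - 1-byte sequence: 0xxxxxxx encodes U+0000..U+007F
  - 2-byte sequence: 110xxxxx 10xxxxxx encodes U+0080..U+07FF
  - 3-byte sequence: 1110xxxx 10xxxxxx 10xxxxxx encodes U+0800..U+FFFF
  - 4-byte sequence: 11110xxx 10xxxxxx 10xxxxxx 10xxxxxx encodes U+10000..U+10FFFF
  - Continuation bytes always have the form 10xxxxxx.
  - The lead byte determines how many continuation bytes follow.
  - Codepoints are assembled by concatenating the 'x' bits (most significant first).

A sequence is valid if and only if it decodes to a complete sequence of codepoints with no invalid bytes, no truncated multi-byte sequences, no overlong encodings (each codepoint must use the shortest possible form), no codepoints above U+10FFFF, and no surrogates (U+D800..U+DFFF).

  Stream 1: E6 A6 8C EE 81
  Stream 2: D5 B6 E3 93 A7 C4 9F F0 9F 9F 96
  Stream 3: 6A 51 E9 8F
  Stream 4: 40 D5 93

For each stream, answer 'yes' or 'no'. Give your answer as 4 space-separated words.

Stream 1: error at byte offset 5. INVALID
Stream 2: decodes cleanly. VALID
Stream 3: error at byte offset 4. INVALID
Stream 4: decodes cleanly. VALID

Answer: no yes no yes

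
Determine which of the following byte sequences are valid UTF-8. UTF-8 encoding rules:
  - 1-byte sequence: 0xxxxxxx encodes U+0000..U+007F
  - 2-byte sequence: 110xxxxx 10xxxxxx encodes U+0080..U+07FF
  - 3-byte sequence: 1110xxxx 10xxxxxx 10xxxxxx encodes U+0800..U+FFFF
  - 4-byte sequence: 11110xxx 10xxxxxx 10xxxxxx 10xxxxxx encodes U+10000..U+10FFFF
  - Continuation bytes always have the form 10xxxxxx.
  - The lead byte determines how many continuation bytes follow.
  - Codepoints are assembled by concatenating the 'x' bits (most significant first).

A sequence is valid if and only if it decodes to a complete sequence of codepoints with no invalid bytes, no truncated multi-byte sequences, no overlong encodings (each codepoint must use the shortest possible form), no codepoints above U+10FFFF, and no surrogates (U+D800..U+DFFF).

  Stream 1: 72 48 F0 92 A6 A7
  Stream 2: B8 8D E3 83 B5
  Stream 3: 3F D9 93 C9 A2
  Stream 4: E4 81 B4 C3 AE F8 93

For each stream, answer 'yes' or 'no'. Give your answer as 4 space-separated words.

Stream 1: decodes cleanly. VALID
Stream 2: error at byte offset 0. INVALID
Stream 3: decodes cleanly. VALID
Stream 4: error at byte offset 5. INVALID

Answer: yes no yes no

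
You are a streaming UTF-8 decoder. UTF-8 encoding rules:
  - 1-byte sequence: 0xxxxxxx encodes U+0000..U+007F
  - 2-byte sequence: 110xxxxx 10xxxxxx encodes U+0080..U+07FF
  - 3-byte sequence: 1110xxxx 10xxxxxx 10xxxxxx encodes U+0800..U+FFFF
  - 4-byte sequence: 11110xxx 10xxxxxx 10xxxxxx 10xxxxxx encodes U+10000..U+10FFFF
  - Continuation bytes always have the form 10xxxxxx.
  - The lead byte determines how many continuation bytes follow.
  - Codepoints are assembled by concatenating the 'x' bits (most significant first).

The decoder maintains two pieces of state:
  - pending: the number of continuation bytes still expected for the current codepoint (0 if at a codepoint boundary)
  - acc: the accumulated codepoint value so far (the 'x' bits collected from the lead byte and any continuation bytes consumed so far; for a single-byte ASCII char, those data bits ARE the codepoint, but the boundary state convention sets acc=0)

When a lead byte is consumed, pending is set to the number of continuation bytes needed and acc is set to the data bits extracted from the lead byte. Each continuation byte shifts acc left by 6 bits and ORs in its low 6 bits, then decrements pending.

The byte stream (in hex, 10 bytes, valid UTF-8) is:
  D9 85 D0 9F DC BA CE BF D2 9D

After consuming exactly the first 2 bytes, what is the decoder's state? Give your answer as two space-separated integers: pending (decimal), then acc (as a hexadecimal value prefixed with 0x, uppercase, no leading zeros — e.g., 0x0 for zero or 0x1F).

Answer: 0 0x645

Derivation:
Byte[0]=D9: 2-byte lead. pending=1, acc=0x19
Byte[1]=85: continuation. acc=(acc<<6)|0x05=0x645, pending=0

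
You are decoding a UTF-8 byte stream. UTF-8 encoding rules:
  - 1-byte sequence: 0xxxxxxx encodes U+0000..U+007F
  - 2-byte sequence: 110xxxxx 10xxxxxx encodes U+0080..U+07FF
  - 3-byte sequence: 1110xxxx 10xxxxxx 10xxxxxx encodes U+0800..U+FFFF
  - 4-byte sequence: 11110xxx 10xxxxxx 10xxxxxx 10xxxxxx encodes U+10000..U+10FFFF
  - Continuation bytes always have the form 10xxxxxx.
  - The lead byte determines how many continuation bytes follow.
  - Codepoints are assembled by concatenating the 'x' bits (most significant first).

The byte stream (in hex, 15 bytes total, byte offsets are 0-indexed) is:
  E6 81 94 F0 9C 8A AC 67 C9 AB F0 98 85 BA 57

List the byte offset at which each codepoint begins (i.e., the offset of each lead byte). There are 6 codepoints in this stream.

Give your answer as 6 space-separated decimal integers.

Byte[0]=E6: 3-byte lead, need 2 cont bytes. acc=0x6
Byte[1]=81: continuation. acc=(acc<<6)|0x01=0x181
Byte[2]=94: continuation. acc=(acc<<6)|0x14=0x6054
Completed: cp=U+6054 (starts at byte 0)
Byte[3]=F0: 4-byte lead, need 3 cont bytes. acc=0x0
Byte[4]=9C: continuation. acc=(acc<<6)|0x1C=0x1C
Byte[5]=8A: continuation. acc=(acc<<6)|0x0A=0x70A
Byte[6]=AC: continuation. acc=(acc<<6)|0x2C=0x1C2AC
Completed: cp=U+1C2AC (starts at byte 3)
Byte[7]=67: 1-byte ASCII. cp=U+0067
Byte[8]=C9: 2-byte lead, need 1 cont bytes. acc=0x9
Byte[9]=AB: continuation. acc=(acc<<6)|0x2B=0x26B
Completed: cp=U+026B (starts at byte 8)
Byte[10]=F0: 4-byte lead, need 3 cont bytes. acc=0x0
Byte[11]=98: continuation. acc=(acc<<6)|0x18=0x18
Byte[12]=85: continuation. acc=(acc<<6)|0x05=0x605
Byte[13]=BA: continuation. acc=(acc<<6)|0x3A=0x1817A
Completed: cp=U+1817A (starts at byte 10)
Byte[14]=57: 1-byte ASCII. cp=U+0057

Answer: 0 3 7 8 10 14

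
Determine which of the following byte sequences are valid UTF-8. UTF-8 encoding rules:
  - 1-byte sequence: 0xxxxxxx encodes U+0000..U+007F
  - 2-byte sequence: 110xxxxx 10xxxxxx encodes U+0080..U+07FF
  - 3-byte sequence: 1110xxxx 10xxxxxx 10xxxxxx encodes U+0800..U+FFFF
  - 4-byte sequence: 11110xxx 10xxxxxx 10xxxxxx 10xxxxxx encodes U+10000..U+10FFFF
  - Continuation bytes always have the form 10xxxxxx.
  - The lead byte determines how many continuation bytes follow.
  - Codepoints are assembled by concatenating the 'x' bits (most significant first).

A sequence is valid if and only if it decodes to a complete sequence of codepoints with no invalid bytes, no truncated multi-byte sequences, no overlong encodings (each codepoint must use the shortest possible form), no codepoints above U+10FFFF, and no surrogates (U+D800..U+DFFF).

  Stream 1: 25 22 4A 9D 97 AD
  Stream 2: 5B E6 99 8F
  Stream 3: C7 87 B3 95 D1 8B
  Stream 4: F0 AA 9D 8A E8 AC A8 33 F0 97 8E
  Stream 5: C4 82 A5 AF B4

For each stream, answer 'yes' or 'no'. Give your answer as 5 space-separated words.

Stream 1: error at byte offset 3. INVALID
Stream 2: decodes cleanly. VALID
Stream 3: error at byte offset 2. INVALID
Stream 4: error at byte offset 11. INVALID
Stream 5: error at byte offset 2. INVALID

Answer: no yes no no no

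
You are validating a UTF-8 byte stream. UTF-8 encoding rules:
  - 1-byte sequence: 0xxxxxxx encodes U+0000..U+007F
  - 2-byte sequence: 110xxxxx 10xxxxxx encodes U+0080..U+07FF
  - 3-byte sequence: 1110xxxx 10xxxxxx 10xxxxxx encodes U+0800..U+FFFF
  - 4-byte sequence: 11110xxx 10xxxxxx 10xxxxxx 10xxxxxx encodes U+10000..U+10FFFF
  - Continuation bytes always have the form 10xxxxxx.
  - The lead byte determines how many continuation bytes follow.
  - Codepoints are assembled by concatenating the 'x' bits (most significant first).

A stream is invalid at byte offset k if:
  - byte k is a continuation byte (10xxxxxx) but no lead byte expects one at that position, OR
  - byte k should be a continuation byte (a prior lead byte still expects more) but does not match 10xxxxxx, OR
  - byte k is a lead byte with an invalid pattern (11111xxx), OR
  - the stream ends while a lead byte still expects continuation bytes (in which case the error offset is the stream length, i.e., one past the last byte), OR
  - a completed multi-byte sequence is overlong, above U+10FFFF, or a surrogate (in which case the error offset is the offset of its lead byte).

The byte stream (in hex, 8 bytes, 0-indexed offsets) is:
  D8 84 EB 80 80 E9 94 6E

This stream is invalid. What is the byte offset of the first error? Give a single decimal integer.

Byte[0]=D8: 2-byte lead, need 1 cont bytes. acc=0x18
Byte[1]=84: continuation. acc=(acc<<6)|0x04=0x604
Completed: cp=U+0604 (starts at byte 0)
Byte[2]=EB: 3-byte lead, need 2 cont bytes. acc=0xB
Byte[3]=80: continuation. acc=(acc<<6)|0x00=0x2C0
Byte[4]=80: continuation. acc=(acc<<6)|0x00=0xB000
Completed: cp=U+B000 (starts at byte 2)
Byte[5]=E9: 3-byte lead, need 2 cont bytes. acc=0x9
Byte[6]=94: continuation. acc=(acc<<6)|0x14=0x254
Byte[7]=6E: expected 10xxxxxx continuation. INVALID

Answer: 7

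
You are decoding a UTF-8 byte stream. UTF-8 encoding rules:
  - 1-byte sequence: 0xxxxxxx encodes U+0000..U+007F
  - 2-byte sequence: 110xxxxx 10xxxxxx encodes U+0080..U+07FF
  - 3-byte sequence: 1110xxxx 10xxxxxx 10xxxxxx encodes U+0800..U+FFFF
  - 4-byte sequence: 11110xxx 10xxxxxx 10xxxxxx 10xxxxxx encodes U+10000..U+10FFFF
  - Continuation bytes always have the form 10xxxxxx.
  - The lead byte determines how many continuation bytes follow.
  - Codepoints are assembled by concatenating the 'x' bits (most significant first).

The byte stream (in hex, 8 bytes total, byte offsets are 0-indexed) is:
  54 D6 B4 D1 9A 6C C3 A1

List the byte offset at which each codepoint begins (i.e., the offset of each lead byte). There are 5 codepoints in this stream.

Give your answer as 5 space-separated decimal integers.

Answer: 0 1 3 5 6

Derivation:
Byte[0]=54: 1-byte ASCII. cp=U+0054
Byte[1]=D6: 2-byte lead, need 1 cont bytes. acc=0x16
Byte[2]=B4: continuation. acc=(acc<<6)|0x34=0x5B4
Completed: cp=U+05B4 (starts at byte 1)
Byte[3]=D1: 2-byte lead, need 1 cont bytes. acc=0x11
Byte[4]=9A: continuation. acc=(acc<<6)|0x1A=0x45A
Completed: cp=U+045A (starts at byte 3)
Byte[5]=6C: 1-byte ASCII. cp=U+006C
Byte[6]=C3: 2-byte lead, need 1 cont bytes. acc=0x3
Byte[7]=A1: continuation. acc=(acc<<6)|0x21=0xE1
Completed: cp=U+00E1 (starts at byte 6)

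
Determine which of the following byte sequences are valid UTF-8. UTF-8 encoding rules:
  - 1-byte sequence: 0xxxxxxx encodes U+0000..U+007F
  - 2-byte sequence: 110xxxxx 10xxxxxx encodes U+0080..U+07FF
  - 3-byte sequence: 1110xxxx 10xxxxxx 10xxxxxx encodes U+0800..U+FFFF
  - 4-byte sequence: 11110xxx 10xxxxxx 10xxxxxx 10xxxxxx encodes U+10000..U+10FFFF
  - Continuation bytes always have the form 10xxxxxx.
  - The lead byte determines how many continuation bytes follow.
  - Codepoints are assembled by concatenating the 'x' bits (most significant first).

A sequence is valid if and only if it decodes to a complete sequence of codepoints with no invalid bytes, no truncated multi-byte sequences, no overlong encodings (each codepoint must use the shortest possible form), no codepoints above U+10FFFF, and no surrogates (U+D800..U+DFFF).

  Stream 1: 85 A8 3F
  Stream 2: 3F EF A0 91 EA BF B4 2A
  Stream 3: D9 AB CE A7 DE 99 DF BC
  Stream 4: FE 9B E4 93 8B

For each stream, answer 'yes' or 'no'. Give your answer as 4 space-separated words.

Answer: no yes yes no

Derivation:
Stream 1: error at byte offset 0. INVALID
Stream 2: decodes cleanly. VALID
Stream 3: decodes cleanly. VALID
Stream 4: error at byte offset 0. INVALID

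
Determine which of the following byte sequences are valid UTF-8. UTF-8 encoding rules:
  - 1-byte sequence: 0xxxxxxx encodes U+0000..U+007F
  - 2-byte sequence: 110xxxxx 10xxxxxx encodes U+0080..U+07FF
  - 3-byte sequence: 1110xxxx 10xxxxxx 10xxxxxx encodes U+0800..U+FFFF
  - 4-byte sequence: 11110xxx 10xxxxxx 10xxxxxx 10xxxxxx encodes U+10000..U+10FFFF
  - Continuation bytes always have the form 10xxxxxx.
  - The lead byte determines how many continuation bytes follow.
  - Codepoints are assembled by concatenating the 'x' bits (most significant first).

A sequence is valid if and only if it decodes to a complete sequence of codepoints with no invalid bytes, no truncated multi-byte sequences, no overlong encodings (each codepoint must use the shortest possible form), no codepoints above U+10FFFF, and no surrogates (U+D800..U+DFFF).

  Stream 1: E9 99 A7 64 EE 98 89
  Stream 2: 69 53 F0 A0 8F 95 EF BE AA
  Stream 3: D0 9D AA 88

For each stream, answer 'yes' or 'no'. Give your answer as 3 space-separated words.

Stream 1: decodes cleanly. VALID
Stream 2: decodes cleanly. VALID
Stream 3: error at byte offset 2. INVALID

Answer: yes yes no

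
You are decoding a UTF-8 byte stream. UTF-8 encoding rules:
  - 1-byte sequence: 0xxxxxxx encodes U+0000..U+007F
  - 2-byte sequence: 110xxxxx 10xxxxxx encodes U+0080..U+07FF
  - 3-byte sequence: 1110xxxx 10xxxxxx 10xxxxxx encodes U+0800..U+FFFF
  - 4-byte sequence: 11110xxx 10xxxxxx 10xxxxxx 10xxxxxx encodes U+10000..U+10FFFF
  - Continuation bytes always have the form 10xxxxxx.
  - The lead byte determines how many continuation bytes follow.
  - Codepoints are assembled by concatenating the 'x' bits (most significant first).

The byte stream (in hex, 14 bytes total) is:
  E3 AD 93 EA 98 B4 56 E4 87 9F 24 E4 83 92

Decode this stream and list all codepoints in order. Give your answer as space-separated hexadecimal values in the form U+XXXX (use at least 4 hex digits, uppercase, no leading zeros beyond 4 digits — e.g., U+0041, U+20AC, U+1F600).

Answer: U+3B53 U+A634 U+0056 U+41DF U+0024 U+40D2

Derivation:
Byte[0]=E3: 3-byte lead, need 2 cont bytes. acc=0x3
Byte[1]=AD: continuation. acc=(acc<<6)|0x2D=0xED
Byte[2]=93: continuation. acc=(acc<<6)|0x13=0x3B53
Completed: cp=U+3B53 (starts at byte 0)
Byte[3]=EA: 3-byte lead, need 2 cont bytes. acc=0xA
Byte[4]=98: continuation. acc=(acc<<6)|0x18=0x298
Byte[5]=B4: continuation. acc=(acc<<6)|0x34=0xA634
Completed: cp=U+A634 (starts at byte 3)
Byte[6]=56: 1-byte ASCII. cp=U+0056
Byte[7]=E4: 3-byte lead, need 2 cont bytes. acc=0x4
Byte[8]=87: continuation. acc=(acc<<6)|0x07=0x107
Byte[9]=9F: continuation. acc=(acc<<6)|0x1F=0x41DF
Completed: cp=U+41DF (starts at byte 7)
Byte[10]=24: 1-byte ASCII. cp=U+0024
Byte[11]=E4: 3-byte lead, need 2 cont bytes. acc=0x4
Byte[12]=83: continuation. acc=(acc<<6)|0x03=0x103
Byte[13]=92: continuation. acc=(acc<<6)|0x12=0x40D2
Completed: cp=U+40D2 (starts at byte 11)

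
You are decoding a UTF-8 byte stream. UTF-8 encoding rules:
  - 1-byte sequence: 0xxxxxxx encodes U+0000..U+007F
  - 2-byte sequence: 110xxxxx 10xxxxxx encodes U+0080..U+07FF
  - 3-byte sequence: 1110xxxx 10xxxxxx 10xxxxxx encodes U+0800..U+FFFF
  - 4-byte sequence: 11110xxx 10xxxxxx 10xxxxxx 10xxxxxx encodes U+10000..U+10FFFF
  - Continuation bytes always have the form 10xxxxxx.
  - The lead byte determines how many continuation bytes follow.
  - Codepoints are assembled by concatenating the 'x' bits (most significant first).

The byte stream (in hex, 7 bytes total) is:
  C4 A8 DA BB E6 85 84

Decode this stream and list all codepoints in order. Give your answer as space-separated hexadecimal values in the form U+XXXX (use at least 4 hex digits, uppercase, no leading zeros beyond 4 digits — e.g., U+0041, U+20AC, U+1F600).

Byte[0]=C4: 2-byte lead, need 1 cont bytes. acc=0x4
Byte[1]=A8: continuation. acc=(acc<<6)|0x28=0x128
Completed: cp=U+0128 (starts at byte 0)
Byte[2]=DA: 2-byte lead, need 1 cont bytes. acc=0x1A
Byte[3]=BB: continuation. acc=(acc<<6)|0x3B=0x6BB
Completed: cp=U+06BB (starts at byte 2)
Byte[4]=E6: 3-byte lead, need 2 cont bytes. acc=0x6
Byte[5]=85: continuation. acc=(acc<<6)|0x05=0x185
Byte[6]=84: continuation. acc=(acc<<6)|0x04=0x6144
Completed: cp=U+6144 (starts at byte 4)

Answer: U+0128 U+06BB U+6144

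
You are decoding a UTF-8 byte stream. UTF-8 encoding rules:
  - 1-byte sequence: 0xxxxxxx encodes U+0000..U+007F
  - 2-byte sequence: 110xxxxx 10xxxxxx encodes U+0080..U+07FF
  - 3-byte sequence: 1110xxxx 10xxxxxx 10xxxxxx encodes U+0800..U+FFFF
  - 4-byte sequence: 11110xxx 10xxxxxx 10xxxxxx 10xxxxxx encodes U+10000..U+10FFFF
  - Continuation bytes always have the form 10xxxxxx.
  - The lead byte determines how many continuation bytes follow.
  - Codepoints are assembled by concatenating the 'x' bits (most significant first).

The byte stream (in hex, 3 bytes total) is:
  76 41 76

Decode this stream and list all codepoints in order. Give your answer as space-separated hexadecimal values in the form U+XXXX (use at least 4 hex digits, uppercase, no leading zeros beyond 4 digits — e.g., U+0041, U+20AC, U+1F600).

Byte[0]=76: 1-byte ASCII. cp=U+0076
Byte[1]=41: 1-byte ASCII. cp=U+0041
Byte[2]=76: 1-byte ASCII. cp=U+0076

Answer: U+0076 U+0041 U+0076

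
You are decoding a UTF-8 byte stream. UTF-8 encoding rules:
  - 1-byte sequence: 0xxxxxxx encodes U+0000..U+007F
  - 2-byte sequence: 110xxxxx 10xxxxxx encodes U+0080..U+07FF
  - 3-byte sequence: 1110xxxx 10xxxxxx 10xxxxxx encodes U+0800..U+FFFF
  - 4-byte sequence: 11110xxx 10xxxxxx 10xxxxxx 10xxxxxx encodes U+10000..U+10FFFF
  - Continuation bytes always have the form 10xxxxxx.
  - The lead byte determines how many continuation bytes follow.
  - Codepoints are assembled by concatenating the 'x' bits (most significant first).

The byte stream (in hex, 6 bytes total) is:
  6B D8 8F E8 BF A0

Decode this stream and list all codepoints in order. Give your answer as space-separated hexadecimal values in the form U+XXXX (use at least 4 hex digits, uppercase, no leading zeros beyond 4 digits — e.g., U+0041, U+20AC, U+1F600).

Answer: U+006B U+060F U+8FE0

Derivation:
Byte[0]=6B: 1-byte ASCII. cp=U+006B
Byte[1]=D8: 2-byte lead, need 1 cont bytes. acc=0x18
Byte[2]=8F: continuation. acc=(acc<<6)|0x0F=0x60F
Completed: cp=U+060F (starts at byte 1)
Byte[3]=E8: 3-byte lead, need 2 cont bytes. acc=0x8
Byte[4]=BF: continuation. acc=(acc<<6)|0x3F=0x23F
Byte[5]=A0: continuation. acc=(acc<<6)|0x20=0x8FE0
Completed: cp=U+8FE0 (starts at byte 3)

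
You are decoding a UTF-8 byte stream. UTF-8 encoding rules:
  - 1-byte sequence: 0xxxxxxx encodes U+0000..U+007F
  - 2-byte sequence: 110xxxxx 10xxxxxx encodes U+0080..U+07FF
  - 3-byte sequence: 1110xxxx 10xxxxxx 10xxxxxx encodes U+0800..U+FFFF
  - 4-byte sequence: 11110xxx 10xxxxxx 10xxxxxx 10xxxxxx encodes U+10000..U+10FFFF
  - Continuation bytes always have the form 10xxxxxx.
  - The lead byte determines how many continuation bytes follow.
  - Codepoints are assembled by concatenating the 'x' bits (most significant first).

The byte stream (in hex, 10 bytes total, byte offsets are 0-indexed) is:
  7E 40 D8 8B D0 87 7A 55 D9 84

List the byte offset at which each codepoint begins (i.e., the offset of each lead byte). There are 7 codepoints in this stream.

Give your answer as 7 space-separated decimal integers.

Byte[0]=7E: 1-byte ASCII. cp=U+007E
Byte[1]=40: 1-byte ASCII. cp=U+0040
Byte[2]=D8: 2-byte lead, need 1 cont bytes. acc=0x18
Byte[3]=8B: continuation. acc=(acc<<6)|0x0B=0x60B
Completed: cp=U+060B (starts at byte 2)
Byte[4]=D0: 2-byte lead, need 1 cont bytes. acc=0x10
Byte[5]=87: continuation. acc=(acc<<6)|0x07=0x407
Completed: cp=U+0407 (starts at byte 4)
Byte[6]=7A: 1-byte ASCII. cp=U+007A
Byte[7]=55: 1-byte ASCII. cp=U+0055
Byte[8]=D9: 2-byte lead, need 1 cont bytes. acc=0x19
Byte[9]=84: continuation. acc=(acc<<6)|0x04=0x644
Completed: cp=U+0644 (starts at byte 8)

Answer: 0 1 2 4 6 7 8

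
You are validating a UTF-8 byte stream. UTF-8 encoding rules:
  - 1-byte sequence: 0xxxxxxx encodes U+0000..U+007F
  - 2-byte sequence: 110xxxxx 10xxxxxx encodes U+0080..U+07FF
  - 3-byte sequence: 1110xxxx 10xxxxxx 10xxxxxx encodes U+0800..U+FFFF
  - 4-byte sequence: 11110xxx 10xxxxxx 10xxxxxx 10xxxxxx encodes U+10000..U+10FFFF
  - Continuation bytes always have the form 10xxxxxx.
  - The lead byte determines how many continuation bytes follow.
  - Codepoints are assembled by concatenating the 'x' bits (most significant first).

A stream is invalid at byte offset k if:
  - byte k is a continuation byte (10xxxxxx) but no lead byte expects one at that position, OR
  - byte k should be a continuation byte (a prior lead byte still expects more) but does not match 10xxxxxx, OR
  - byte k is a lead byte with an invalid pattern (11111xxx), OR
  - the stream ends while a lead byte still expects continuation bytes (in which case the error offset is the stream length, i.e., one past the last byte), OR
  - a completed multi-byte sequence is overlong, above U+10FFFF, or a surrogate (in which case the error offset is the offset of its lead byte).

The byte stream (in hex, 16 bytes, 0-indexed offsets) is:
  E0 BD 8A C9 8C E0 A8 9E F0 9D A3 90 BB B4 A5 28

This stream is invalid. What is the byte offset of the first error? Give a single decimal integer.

Byte[0]=E0: 3-byte lead, need 2 cont bytes. acc=0x0
Byte[1]=BD: continuation. acc=(acc<<6)|0x3D=0x3D
Byte[2]=8A: continuation. acc=(acc<<6)|0x0A=0xF4A
Completed: cp=U+0F4A (starts at byte 0)
Byte[3]=C9: 2-byte lead, need 1 cont bytes. acc=0x9
Byte[4]=8C: continuation. acc=(acc<<6)|0x0C=0x24C
Completed: cp=U+024C (starts at byte 3)
Byte[5]=E0: 3-byte lead, need 2 cont bytes. acc=0x0
Byte[6]=A8: continuation. acc=(acc<<6)|0x28=0x28
Byte[7]=9E: continuation. acc=(acc<<6)|0x1E=0xA1E
Completed: cp=U+0A1E (starts at byte 5)
Byte[8]=F0: 4-byte lead, need 3 cont bytes. acc=0x0
Byte[9]=9D: continuation. acc=(acc<<6)|0x1D=0x1D
Byte[10]=A3: continuation. acc=(acc<<6)|0x23=0x763
Byte[11]=90: continuation. acc=(acc<<6)|0x10=0x1D8D0
Completed: cp=U+1D8D0 (starts at byte 8)
Byte[12]=BB: INVALID lead byte (not 0xxx/110x/1110/11110)

Answer: 12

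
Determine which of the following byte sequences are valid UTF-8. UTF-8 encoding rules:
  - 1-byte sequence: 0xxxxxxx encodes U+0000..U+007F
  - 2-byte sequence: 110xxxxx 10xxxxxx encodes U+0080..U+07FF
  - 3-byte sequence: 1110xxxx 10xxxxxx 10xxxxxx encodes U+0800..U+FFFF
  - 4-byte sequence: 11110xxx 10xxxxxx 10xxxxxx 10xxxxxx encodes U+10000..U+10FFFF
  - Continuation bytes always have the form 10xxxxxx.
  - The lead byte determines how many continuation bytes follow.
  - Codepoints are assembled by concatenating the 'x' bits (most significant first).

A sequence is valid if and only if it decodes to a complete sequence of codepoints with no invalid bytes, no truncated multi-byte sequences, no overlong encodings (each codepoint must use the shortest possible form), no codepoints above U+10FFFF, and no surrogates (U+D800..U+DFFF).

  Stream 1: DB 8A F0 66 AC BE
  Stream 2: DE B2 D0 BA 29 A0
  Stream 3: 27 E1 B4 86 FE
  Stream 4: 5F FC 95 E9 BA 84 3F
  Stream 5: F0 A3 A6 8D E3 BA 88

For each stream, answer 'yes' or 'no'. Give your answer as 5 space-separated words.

Answer: no no no no yes

Derivation:
Stream 1: error at byte offset 3. INVALID
Stream 2: error at byte offset 5. INVALID
Stream 3: error at byte offset 4. INVALID
Stream 4: error at byte offset 1. INVALID
Stream 5: decodes cleanly. VALID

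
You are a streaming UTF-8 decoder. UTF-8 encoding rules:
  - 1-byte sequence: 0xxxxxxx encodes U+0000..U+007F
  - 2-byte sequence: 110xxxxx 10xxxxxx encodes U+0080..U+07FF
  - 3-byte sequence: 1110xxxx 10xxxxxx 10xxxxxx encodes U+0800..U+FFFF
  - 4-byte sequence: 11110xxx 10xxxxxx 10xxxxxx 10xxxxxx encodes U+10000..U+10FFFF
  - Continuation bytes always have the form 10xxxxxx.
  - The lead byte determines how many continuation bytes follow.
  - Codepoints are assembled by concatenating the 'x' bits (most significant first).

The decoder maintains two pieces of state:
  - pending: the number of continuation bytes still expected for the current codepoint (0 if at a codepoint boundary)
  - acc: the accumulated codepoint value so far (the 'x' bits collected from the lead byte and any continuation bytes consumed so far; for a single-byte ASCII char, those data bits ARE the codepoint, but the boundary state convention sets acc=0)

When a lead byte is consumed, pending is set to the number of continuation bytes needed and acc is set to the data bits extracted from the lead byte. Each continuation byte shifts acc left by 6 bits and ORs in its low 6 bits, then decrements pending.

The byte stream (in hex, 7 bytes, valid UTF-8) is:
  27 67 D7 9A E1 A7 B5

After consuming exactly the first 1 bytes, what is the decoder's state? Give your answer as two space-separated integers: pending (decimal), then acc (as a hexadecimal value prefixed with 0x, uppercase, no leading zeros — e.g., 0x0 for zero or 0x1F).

Byte[0]=27: 1-byte. pending=0, acc=0x0

Answer: 0 0x0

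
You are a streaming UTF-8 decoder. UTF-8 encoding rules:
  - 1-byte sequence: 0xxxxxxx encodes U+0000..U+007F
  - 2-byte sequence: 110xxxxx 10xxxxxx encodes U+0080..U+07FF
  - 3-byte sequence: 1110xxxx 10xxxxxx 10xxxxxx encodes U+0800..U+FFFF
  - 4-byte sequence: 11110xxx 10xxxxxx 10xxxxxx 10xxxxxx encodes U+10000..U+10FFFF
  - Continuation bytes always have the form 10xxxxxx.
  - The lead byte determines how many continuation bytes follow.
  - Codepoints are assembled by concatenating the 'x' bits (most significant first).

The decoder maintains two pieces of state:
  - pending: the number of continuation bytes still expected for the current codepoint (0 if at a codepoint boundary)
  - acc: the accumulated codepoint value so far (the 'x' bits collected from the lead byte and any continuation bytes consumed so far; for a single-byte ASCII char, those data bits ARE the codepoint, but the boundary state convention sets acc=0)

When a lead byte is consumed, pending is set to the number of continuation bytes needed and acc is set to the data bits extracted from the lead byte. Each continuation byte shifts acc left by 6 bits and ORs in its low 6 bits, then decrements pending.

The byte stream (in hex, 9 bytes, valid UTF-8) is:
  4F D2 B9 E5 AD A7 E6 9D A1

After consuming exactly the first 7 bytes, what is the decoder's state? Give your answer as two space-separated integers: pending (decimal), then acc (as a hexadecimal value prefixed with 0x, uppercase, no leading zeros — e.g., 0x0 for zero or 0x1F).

Byte[0]=4F: 1-byte. pending=0, acc=0x0
Byte[1]=D2: 2-byte lead. pending=1, acc=0x12
Byte[2]=B9: continuation. acc=(acc<<6)|0x39=0x4B9, pending=0
Byte[3]=E5: 3-byte lead. pending=2, acc=0x5
Byte[4]=AD: continuation. acc=(acc<<6)|0x2D=0x16D, pending=1
Byte[5]=A7: continuation. acc=(acc<<6)|0x27=0x5B67, pending=0
Byte[6]=E6: 3-byte lead. pending=2, acc=0x6

Answer: 2 0x6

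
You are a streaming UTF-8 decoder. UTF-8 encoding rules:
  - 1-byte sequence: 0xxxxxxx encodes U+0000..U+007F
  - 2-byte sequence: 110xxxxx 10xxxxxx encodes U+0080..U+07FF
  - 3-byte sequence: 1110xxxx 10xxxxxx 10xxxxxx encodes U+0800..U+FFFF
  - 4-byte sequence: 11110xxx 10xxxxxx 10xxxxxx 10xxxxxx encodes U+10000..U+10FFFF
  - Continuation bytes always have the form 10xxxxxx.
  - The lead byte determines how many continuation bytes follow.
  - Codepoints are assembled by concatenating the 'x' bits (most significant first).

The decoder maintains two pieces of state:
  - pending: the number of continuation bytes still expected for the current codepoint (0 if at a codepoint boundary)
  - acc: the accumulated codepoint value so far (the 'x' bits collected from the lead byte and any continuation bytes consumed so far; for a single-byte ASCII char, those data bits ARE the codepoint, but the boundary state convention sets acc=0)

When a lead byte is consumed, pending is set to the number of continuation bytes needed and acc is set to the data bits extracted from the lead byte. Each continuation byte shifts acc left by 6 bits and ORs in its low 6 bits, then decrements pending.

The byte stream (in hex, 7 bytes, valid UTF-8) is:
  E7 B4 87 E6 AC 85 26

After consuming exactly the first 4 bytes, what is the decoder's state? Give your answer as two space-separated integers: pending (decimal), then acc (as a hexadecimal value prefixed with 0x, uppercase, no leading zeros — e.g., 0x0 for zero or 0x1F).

Byte[0]=E7: 3-byte lead. pending=2, acc=0x7
Byte[1]=B4: continuation. acc=(acc<<6)|0x34=0x1F4, pending=1
Byte[2]=87: continuation. acc=(acc<<6)|0x07=0x7D07, pending=0
Byte[3]=E6: 3-byte lead. pending=2, acc=0x6

Answer: 2 0x6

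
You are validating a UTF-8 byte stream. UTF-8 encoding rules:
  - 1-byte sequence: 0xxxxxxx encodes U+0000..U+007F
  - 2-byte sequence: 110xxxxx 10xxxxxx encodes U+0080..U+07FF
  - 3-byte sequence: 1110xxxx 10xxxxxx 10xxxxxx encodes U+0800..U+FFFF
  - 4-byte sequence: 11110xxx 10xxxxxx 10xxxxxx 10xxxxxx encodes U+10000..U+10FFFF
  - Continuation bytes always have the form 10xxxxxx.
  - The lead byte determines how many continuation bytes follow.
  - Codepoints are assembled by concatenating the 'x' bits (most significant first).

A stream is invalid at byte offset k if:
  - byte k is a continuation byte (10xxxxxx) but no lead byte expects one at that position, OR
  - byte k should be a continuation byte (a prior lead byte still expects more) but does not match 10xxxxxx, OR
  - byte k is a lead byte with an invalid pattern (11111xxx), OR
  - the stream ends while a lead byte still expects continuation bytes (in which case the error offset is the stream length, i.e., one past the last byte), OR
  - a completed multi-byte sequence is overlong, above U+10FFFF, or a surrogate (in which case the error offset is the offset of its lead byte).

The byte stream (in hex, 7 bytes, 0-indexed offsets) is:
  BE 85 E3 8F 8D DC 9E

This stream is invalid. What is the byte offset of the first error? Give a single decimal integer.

Answer: 0

Derivation:
Byte[0]=BE: INVALID lead byte (not 0xxx/110x/1110/11110)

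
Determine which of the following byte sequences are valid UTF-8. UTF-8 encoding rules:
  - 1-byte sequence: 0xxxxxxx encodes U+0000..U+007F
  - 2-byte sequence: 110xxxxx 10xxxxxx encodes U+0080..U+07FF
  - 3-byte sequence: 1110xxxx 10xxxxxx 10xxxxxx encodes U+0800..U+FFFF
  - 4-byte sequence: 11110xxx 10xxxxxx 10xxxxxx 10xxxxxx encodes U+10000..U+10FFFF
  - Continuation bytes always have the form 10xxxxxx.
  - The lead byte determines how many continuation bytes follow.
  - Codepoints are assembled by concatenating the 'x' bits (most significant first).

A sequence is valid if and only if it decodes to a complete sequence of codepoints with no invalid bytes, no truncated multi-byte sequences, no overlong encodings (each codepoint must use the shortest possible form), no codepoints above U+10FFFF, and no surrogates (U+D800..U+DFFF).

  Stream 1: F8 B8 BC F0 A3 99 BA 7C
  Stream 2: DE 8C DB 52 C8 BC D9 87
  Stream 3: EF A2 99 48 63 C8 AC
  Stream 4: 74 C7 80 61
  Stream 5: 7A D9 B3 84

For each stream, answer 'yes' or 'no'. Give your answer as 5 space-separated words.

Answer: no no yes yes no

Derivation:
Stream 1: error at byte offset 0. INVALID
Stream 2: error at byte offset 3. INVALID
Stream 3: decodes cleanly. VALID
Stream 4: decodes cleanly. VALID
Stream 5: error at byte offset 3. INVALID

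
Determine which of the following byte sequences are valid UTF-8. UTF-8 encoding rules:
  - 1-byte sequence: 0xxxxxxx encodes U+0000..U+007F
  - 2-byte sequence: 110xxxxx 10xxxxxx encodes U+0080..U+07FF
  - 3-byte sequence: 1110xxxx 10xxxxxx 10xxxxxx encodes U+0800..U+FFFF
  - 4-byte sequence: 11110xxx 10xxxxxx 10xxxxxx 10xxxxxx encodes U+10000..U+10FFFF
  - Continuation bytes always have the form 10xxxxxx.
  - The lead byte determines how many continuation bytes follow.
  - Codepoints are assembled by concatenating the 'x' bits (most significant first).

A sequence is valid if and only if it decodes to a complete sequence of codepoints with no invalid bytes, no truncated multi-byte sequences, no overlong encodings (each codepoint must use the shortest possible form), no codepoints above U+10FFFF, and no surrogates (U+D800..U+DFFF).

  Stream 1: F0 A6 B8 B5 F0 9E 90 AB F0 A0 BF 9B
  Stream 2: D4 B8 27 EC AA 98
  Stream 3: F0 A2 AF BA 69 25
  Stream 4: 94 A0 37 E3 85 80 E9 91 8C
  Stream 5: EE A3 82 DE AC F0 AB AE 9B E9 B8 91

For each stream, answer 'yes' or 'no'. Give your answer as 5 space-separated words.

Answer: yes yes yes no yes

Derivation:
Stream 1: decodes cleanly. VALID
Stream 2: decodes cleanly. VALID
Stream 3: decodes cleanly. VALID
Stream 4: error at byte offset 0. INVALID
Stream 5: decodes cleanly. VALID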